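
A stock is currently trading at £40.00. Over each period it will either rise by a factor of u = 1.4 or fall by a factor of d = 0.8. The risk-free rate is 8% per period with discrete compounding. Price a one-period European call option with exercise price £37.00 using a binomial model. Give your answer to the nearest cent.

Risk-neutral probability p = (1 + 0.08 − 0.8)/(1.4 − 0.8) = 0.2800/0.6000 = 0.4667
Terminal stock prices: S_u = 56, S_d = 32
Terminal payoffs (S − K): max(19, 0) = 19, max(-5, 0) = 0
Node 0 (S = 40): V_0 = 1/1.08·[0.4667·19.0000 + 0.5333·0.0000] = 8.2099

£8.21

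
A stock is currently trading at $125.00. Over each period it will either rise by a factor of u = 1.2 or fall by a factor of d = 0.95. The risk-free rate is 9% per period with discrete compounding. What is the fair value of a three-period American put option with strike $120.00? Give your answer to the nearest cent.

$1.17

Risk-neutral probability p = (1 + 0.09 − 0.95)/(1.2 − 0.95) = 0.1400/0.2500 = 0.5600
Terminal stock prices: S_uuu = 216, S_uud = 171, S_udd = 135.4, S_ddd = 107.2
Terminal payoffs (K − S): max(-96, 0) = 0, max(-51, 0) = 0, max(-15.38, 0) = 0, max(12.83, 0) = 12.83
Node uu (S = 180): continuation = 1/1.09·[0.5600·0.0000 + 0.4400·0.0000] = 0.0000; exercise value = 0.0000 ≤ continuation, so V_uu = 0.0000
Node ud (S = 142.5): continuation = 1/1.09·[0.5600·0.0000 + 0.4400·0.0000] = 0.0000; exercise value = 0.0000 ≤ continuation, so V_ud = 0.0000
Node dd (S = 112.8): continuation = 1/1.09·[0.5600·0.0000 + 0.4400·12.8281] = 5.1783; exercise value = 7.1875 > continuation, so V_dd = 7.1875 (exercise)
Node u (S = 150): continuation = 1/1.09·[0.5600·0.0000 + 0.4400·0.0000] = 0.0000; exercise value = 0.0000 ≤ continuation, so V_u = 0.0000
Node d (S = 118.8): continuation = 1/1.09·[0.5600·0.0000 + 0.4400·7.1875] = 2.9014; exercise value = 1.2500 ≤ continuation, so V_d = 2.9014
Node 0 (S = 125): continuation = 1/1.09·[0.5600·0.0000 + 0.4400·2.9014] = 1.1712; exercise value = 0.0000 ≤ continuation, so V_0 = 1.1712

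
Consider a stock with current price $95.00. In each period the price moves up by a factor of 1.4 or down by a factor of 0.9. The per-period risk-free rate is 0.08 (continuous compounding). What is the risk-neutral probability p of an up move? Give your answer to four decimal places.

p = 0.3666

Risk-neutral probability p = (e^0.08 − 0.9)/(1.4 − 0.9) = 0.1833/0.5000 = 0.3666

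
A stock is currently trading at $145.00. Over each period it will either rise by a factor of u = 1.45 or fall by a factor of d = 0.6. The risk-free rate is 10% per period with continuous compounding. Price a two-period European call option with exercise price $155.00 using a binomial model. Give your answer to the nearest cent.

Risk-neutral probability p = (e^0.1 − 0.6)/(1.45 − 0.6) = 0.5052/0.8500 = 0.5943
Terminal stock prices: S_uu = 304.9, S_ud = 126.1, S_dd = 52.2
Terminal payoffs (S − K): max(149.9, 0) = 149.9, max(-28.85, 0) = 0, max(-102.8, 0) = 0
Node u (S = 210.2): V_u = e^(−0.1)·[0.5943·149.8625 + 0.4057·0.0000] = 80.5903
Node d (S = 87): V_d = e^(−0.1)·[0.5943·0.0000 + 0.4057·0.0000] = 0.0000
Node 0 (S = 145): V_0 = e^(−0.1)·[0.5943·80.5903 + 0.4057·0.0000] = 43.3384

$43.34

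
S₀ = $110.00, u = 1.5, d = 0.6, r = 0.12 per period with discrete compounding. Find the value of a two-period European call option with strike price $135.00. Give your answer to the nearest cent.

$29.94

Risk-neutral probability p = (1 + 0.12 − 0.6)/(1.5 − 0.6) = 0.5200/0.9000 = 0.5778
Terminal stock prices: S_uu = 247.5, S_ud = 99, S_dd = 39.6
Terminal payoffs (S − K): max(112.5, 0) = 112.5, max(-36, 0) = 0, max(-95.4, 0) = 0
Node u (S = 165): V_u = 1/1.12·[0.5778·112.5000 + 0.4222·0.0000] = 58.0357
Node d (S = 66): V_d = 1/1.12·[0.5778·0.0000 + 0.4222·0.0000] = 0.0000
Node 0 (S = 110): V_0 = 1/1.12·[0.5778·58.0357 + 0.4222·0.0000] = 29.9391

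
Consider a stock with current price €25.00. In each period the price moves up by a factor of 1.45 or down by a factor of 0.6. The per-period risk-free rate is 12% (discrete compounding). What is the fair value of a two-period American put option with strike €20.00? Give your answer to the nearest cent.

Risk-neutral probability p = (1 + 0.12 − 0.6)/(1.45 − 0.6) = 0.5200/0.8500 = 0.6118
Terminal stock prices: S_uu = 52.56, S_ud = 21.75, S_dd = 9
Terminal payoffs (K − S): max(-32.56, 0) = 0, max(-1.75, 0) = 0, max(11, 0) = 11
Node u (S = 36.25): continuation = 1/1.12·[0.6118·0.0000 + 0.3882·0.0000] = 0.0000; exercise value = 0.0000 ≤ continuation, so V_u = 0.0000
Node d (S = 15): continuation = 1/1.12·[0.6118·0.0000 + 0.3882·11.0000] = 3.8130; exercise value = 5.0000 > continuation, so V_d = 5.0000 (exercise)
Node 0 (S = 25): continuation = 1/1.12·[0.6118·0.0000 + 0.3882·5.0000] = 1.7332; exercise value = 0.0000 ≤ continuation, so V_0 = 1.7332

€1.73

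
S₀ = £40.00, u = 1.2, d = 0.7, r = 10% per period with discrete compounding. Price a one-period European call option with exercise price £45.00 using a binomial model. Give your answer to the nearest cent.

Risk-neutral probability p = (1 + 0.1 − 0.7)/(1.2 − 0.7) = 0.4000/0.5000 = 0.8000
Terminal stock prices: S_u = 48, S_d = 28
Terminal payoffs (S − K): max(3, 0) = 3, max(-17, 0) = 0
Node 0 (S = 40): V_0 = 1/1.1·[0.8000·3.0000 + 0.2000·0.0000] = 2.1818

£2.18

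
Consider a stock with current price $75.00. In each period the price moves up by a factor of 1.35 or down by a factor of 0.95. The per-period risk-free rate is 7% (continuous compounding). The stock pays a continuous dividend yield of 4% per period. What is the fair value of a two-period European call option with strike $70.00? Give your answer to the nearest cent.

Per-period risk-free factor R = e^0.07 = 1.0725; dividend-adjusted growth = e^(0.07−0.04) = 1.0305.
Risk-neutral probability p = (1.0305 − 0.95)/(1.35 − 0.95) = 0.0805/0.4000 = 0.2011
Terminal stock prices: S_uu = 136.7, S_ud = 96.19, S_dd = 67.69
Terminal payoffs (S − K): max(66.69, 0) = 66.69, max(26.19, 0) = 26.19, max(-2.312, 0) = 0
Node u (S = 101.2): V_u = e^(−0.07)·[0.2011·66.6875 + 0.7989·26.1875] = 32.0124
Node d (S = 71.25): V_d = e^(−0.07)·[0.2011·26.1875 + 0.7989·0.0000] = 4.9112
Node 0 (S = 75): V_0 = e^(−0.07)·[0.2011·32.0124 + 0.7989·4.9112] = 9.6616

$9.66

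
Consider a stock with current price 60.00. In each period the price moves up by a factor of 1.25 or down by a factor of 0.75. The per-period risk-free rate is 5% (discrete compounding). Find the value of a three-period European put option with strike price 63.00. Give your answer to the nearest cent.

Risk-neutral probability p = (1 + 0.05 − 0.75)/(1.25 − 0.75) = 0.3000/0.5000 = 0.6000
Terminal stock prices: S_uuu = 117.2, S_uud = 70.31, S_udd = 42.19, S_ddd = 25.31
Terminal payoffs (K − S): max(-54.19, 0) = 0, max(-7.312, 0) = 0, max(20.81, 0) = 20.81, max(37.69, 0) = 37.69
Node uu (S = 93.75): V_uu = 1/1.05·[0.6000·0.0000 + 0.4000·0.0000] = 0.0000
Node ud (S = 56.25): V_ud = 1/1.05·[0.6000·0.0000 + 0.4000·20.8125] = 7.9286
Node dd (S = 33.75): V_dd = 1/1.05·[0.6000·20.8125 + 0.4000·37.6875] = 26.2500
Node u (S = 75): V_u = 1/1.05·[0.6000·0.0000 + 0.4000·7.9286] = 3.0204
Node d (S = 45): V_d = 1/1.05·[0.6000·7.9286 + 0.4000·26.2500] = 14.5306
Node 0 (S = 60): V_0 = 1/1.05·[0.6000·3.0204 + 0.4000·14.5306] = 7.2614

7.26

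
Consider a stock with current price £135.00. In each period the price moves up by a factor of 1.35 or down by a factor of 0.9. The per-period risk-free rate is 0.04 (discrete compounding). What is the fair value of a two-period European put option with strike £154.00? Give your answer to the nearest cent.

£19.59

Risk-neutral probability p = (1 + 0.04 − 0.9)/(1.35 − 0.9) = 0.1400/0.4500 = 0.3111
Terminal stock prices: S_uu = 246, S_ud = 164, S_dd = 109.4
Terminal payoffs (K − S): max(-92.04, 0) = 0, max(-10.03, 0) = 0, max(44.65, 0) = 44.65
Node u (S = 182.2): V_u = 1/1.04·[0.3111·0.0000 + 0.6889·0.0000] = 0.0000
Node d (S = 121.5): V_d = 1/1.04·[0.3111·0.0000 + 0.6889·44.6500] = 29.5759
Node 0 (S = 135): V_0 = 1/1.04·[0.3111·0.0000 + 0.6889·29.5759] = 19.5908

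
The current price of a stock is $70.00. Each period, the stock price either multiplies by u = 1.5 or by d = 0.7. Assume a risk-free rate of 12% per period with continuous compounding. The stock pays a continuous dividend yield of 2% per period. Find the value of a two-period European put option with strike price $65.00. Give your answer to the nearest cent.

$5.88

Per-period risk-free factor R = e^0.12 = 1.1275; dividend-adjusted growth = e^(0.12−0.02) = 1.1052.
Risk-neutral probability p = (1.1052 − 0.7)/(1.5 − 0.7) = 0.4052/0.8000 = 0.5065
Terminal stock prices: S_uu = 157.5, S_ud = 73.5, S_dd = 34.3
Terminal payoffs (K − S): max(-92.5, 0) = 0, max(-8.5, 0) = 0, max(30.7, 0) = 30.7
Node u (S = 105): V_u = e^(−0.12)·[0.5065·0.0000 + 0.4935·0.0000] = 0.0000
Node d (S = 49): V_d = e^(−0.12)·[0.5065·0.0000 + 0.4935·30.7000] = 13.4382
Node 0 (S = 70): V_0 = e^(−0.12)·[0.5065·0.0000 + 0.4935·13.4382] = 5.8823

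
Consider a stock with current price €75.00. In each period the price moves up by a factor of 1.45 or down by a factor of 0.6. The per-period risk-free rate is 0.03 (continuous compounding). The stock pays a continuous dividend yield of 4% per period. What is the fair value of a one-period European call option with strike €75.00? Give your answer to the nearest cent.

Per-period risk-free factor R = e^0.03 = 1.0305; dividend-adjusted growth = e^(0.03−0.04) = 0.9900.
Risk-neutral probability p = (0.9900 − 0.6)/(1.45 − 0.6) = 0.3900/0.8500 = 0.4589
Terminal stock prices: S_u = 108.8, S_d = 45
Terminal payoffs (S − K): max(33.75, 0) = 33.75, max(-30, 0) = 0
Node 0 (S = 75): V_0 = e^(−0.03)·[0.4589·33.7500 + 0.5411·0.0000] = 15.0296

€15.03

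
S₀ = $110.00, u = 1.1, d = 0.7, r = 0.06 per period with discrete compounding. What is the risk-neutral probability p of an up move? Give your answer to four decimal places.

p = 0.9000

Risk-neutral probability p = (1 + 0.06 − 0.7)/(1.1 − 0.7) = 0.3600/0.4000 = 0.9000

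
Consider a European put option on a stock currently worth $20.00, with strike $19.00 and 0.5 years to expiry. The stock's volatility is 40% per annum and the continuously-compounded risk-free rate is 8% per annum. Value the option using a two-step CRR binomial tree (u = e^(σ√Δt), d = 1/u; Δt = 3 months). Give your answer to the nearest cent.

$1.34

CRR parameters: u = e^(σ√Δt) = e^(0.4·√0.25) = 1.2214, d = 1/u = 0.8187
Per-period rate: rΔt = 0.08·0.25 = 0.02, so R = e^0.02 = 1.0202
Risk-neutral probability p = (e^0.02 − 0.8187)/(1.2214 − 0.8187) = 0.2015/0.4027 = 0.5003
Terminal stock prices: S_uu = 29.84, S_ud = 20, S_dd = 13.41
Terminal payoffs (K − S): max(-10.84, 0) = 0, max(-1, 0) = 0, max(5.594, 0) = 5.594
Node u (S = 24.43): V_u = e^(−0.02)·[0.5003·0.0000 + 0.4997·0.0000] = 0.0000
Node d (S = 16.37): V_d = e^(−0.02)·[0.5003·0.0000 + 0.4997·5.5936] = 2.7396
Node 0 (S = 20): V_0 = e^(−0.02)·[0.5003·0.0000 + 0.4997·2.7396] = 1.3418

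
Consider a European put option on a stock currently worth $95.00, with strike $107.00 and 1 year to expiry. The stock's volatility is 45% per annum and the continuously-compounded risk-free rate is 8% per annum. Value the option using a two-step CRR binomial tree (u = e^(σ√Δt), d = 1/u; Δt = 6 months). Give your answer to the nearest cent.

$19.47

CRR parameters: u = e^(σ√Δt) = e^(0.45·√0.5) = 1.3746, d = 1/u = 0.7275
Per-period rate: rΔt = 0.08·0.5 = 0.04, so R = e^0.04 = 1.0408
Risk-neutral probability p = (e^0.04 − 0.7275)/(1.3746 − 0.7275) = 0.3134/0.6472 = 0.4842
Terminal stock prices: S_uu = 179.5, S_ud = 95, S_dd = 50.27
Terminal payoffs (K − S): max(-72.52, 0) = 0, max(12, 0) = 12, max(56.73, 0) = 56.73
Node u (S = 130.6): V_u = e^(−0.04)·[0.4842·0.0000 + 0.5158·12.0000] = 5.9472
Node d (S = 69.11): V_d = e^(−0.04)·[0.4842·12.0000 + 0.5158·56.7264] = 33.6959
Node 0 (S = 95): V_0 = e^(−0.04)·[0.4842·5.9472 + 0.5158·33.6959] = 19.4663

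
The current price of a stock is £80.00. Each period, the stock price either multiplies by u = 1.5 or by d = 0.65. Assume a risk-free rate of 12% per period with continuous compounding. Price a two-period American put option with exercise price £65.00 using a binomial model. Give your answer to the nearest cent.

£5.05

Risk-neutral probability p = (e^0.12 − 0.65)/(1.5 − 0.65) = 0.4775/0.8500 = 0.5618
Terminal stock prices: S_uu = 180, S_ud = 78, S_dd = 33.8
Terminal payoffs (K − S): max(-115, 0) = 0, max(-13, 0) = 0, max(31.2, 0) = 31.2
Node u (S = 120): continuation = e^(−0.12)·[0.5618·0.0000 + 0.4382·0.0000] = 0.0000; exercise value = 0.0000 ≤ continuation, so V_u = 0.0000
Node d (S = 52): continuation = e^(−0.12)·[0.5618·0.0000 + 0.4382·31.2000] = 12.1269; exercise value = 13.0000 > continuation, so V_d = 13.0000 (exercise)
Node 0 (S = 80): continuation = e^(−0.12)·[0.5618·0.0000 + 0.4382·13.0000] = 5.0529; exercise value = 0.0000 ≤ continuation, so V_0 = 5.0529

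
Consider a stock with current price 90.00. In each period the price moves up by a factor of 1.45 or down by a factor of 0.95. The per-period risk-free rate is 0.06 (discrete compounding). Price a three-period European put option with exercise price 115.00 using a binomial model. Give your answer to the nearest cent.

Risk-neutral probability p = (1 + 0.06 − 0.95)/(1.45 − 0.95) = 0.1100/0.5000 = 0.2200
Terminal stock prices: S_uuu = 274.4, S_uud = 179.8, S_udd = 117.8, S_ddd = 77.16
Terminal payoffs (K − S): max(-159.4, 0) = 0, max(-64.76, 0) = 0, max(-2.776, 0) = 0, max(37.84, 0) = 37.84
Node uu (S = 189.2): V_uu = 1/1.06·[0.2200·0.0000 + 0.7800·0.0000] = 0.0000
Node ud (S = 124): V_ud = 1/1.06·[0.2200·0.0000 + 0.7800·0.0000] = 0.0000
Node dd (S = 81.22): V_dd = 1/1.06·[0.2200·0.0000 + 0.7800·37.8363] = 27.8418
Node u (S = 130.5): V_u = 1/1.06·[0.2200·0.0000 + 0.7800·0.0000] = 0.0000
Node d (S = 85.5): V_d = 1/1.06·[0.2200·0.0000 + 0.7800·27.8418] = 20.4873
Node 0 (S = 90): V_0 = 1/1.06·[0.2200·0.0000 + 0.7800·20.4873] = 15.0756

15.08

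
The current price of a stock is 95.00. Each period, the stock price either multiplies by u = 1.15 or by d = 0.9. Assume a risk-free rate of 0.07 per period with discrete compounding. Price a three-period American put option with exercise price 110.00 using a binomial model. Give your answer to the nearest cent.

Risk-neutral probability p = (1 + 0.07 − 0.9)/(1.15 − 0.9) = 0.1700/0.2500 = 0.6800
Terminal stock prices: S_uuu = 144.5, S_uud = 113.1, S_udd = 88.49, S_ddd = 69.26
Terminal payoffs (K − S): max(-34.48, 0) = 0, max(-3.074, 0) = 0, max(21.51, 0) = 21.51, max(40.74, 0) = 40.74
Node uu (S = 125.6): continuation = 1/1.07·[0.6800·0.0000 + 0.3200·0.0000] = 0.0000; exercise value = 0.0000 ≤ continuation, so V_uu = 0.0000
Node ud (S = 98.32): continuation = 1/1.07·[0.6800·0.0000 + 0.3200·21.5075] = 6.4321; exercise value = 11.6750 > continuation, so V_ud = 11.6750 (exercise)
Node dd (S = 76.95): continuation = 1/1.07·[0.6800·21.5075 + 0.3200·40.7450] = 25.8537; exercise value = 33.0500 > continuation, so V_dd = 33.0500 (exercise)
Node u (S = 109.2): continuation = 1/1.07·[0.6800·0.0000 + 0.3200·11.6750] = 3.4916; exercise value = 0.7500 ≤ continuation, so V_u = 3.4916
Node d (S = 85.5): continuation = 1/1.07·[0.6800·11.6750 + 0.3200·33.0500] = 17.3037; exercise value = 24.5000 > continuation, so V_d = 24.5000 (exercise)
Node 0 (S = 95): continuation = 1/1.07·[0.6800·3.4916 + 0.3200·24.5000] = 9.5461; exercise value = 15.0000 > continuation, so V_0 = 15.0000 (exercise)

15.00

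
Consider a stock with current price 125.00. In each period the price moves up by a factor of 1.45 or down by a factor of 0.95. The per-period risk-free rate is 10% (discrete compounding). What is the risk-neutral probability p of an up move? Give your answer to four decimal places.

Risk-neutral probability p = (1 + 0.1 − 0.95)/(1.45 − 0.95) = 0.1500/0.5000 = 0.3000

p = 0.3000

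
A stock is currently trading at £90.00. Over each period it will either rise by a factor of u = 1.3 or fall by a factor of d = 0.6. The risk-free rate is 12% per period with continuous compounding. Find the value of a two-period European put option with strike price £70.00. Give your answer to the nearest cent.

Risk-neutral probability p = (e^0.12 − 0.6)/(1.3 − 0.6) = 0.5275/0.7000 = 0.7536
Terminal stock prices: S_uu = 152.1, S_ud = 70.2, S_dd = 32.4
Terminal payoffs (K − S): max(-82.1, 0) = 0, max(-0.2, 0) = 0, max(37.6, 0) = 37.6
Node u (S = 117): V_u = e^(−0.12)·[0.7536·0.0000 + 0.2464·0.0000] = 0.0000
Node d (S = 54): V_d = e^(−0.12)·[0.7536·0.0000 + 0.2464·37.6000] = 8.2181
Node 0 (S = 90): V_0 = e^(−0.12)·[0.7536·0.0000 + 0.2464·8.2181] = 1.7962

£1.80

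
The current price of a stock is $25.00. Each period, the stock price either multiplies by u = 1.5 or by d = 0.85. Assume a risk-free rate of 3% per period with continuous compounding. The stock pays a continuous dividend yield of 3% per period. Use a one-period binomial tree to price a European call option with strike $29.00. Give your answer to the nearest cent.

$1.90

Per-period risk-free factor R = e^0.03 = 1.0305; dividend-adjusted growth = e^(0.03−0.03) = 1.0000.
Risk-neutral probability p = (1.0000 − 0.85)/(1.5 − 0.85) = 0.1500/0.6500 = 0.2308
Terminal stock prices: S_u = 37.5, S_d = 21.25
Terminal payoffs (S − K): max(8.5, 0) = 8.5, max(-7.75, 0) = 0
Node 0 (S = 25): V_0 = e^(−0.03)·[0.2308·8.5000 + 0.7692·0.0000] = 1.9036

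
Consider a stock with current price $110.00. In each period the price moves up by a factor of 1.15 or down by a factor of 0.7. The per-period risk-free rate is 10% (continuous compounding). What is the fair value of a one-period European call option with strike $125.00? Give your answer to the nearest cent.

Risk-neutral probability p = (e^0.1 − 0.7)/(1.15 − 0.7) = 0.4052/0.4500 = 0.9004
Terminal stock prices: S_u = 126.5, S_d = 77
Terminal payoffs (S − K): max(1.5, 0) = 1.5, max(-48, 0) = 0
Node 0 (S = 110): V_0 = e^(−0.1)·[0.9004·1.5000 + 0.0996·0.0000] = 1.2220

$1.22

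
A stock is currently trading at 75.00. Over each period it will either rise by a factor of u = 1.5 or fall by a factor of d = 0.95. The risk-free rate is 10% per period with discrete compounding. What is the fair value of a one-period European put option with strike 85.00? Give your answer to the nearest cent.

Risk-neutral probability p = (1 + 0.1 − 0.95)/(1.5 − 0.95) = 0.1500/0.5500 = 0.2727
Terminal stock prices: S_u = 112.5, S_d = 71.25
Terminal payoffs (K − S): max(-27.5, 0) = 0, max(13.75, 0) = 13.75
Node 0 (S = 75): V_0 = 1/1.1·[0.2727·0.0000 + 0.7273·13.7500] = 9.0909

9.09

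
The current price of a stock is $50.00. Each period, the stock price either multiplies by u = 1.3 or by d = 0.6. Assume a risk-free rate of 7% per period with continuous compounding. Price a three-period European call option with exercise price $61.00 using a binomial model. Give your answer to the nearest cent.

Risk-neutral probability p = (e^0.07 − 0.6)/(1.3 − 0.6) = 0.4725/0.7000 = 0.6750
Terminal stock prices: S_uuu = 109.9, S_uud = 50.7, S_udd = 23.4, S_ddd = 10.8
Terminal payoffs (S − K): max(48.85, 0) = 48.85, max(-10.3, 0) = 0, max(-37.6, 0) = 0, max(-50.2, 0) = 0
Node uu (S = 84.5): V_uu = e^(−0.07)·[0.6750·48.8500 + 0.3250·0.0000] = 30.7451
Node ud (S = 39): V_ud = e^(−0.07)·[0.6750·0.0000 + 0.3250·0.0000] = 0.0000
Node dd (S = 18): V_dd = e^(−0.07)·[0.6750·0.0000 + 0.3250·0.0000] = 0.0000
Node u (S = 65): V_u = e^(−0.07)·[0.6750·30.7451 + 0.3250·0.0000] = 19.3502
Node d (S = 30): V_d = e^(−0.07)·[0.6750·0.0000 + 0.3250·0.0000] = 0.0000
Node 0 (S = 50): V_0 = e^(−0.07)·[0.6750·19.3502 + 0.3250·0.0000] = 12.1786

$12.18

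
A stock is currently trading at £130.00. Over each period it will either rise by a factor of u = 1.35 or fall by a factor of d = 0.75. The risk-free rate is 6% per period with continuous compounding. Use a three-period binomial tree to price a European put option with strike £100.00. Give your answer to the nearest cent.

Risk-neutral probability p = (e^0.06 − 0.75)/(1.35 − 0.75) = 0.3118/0.6000 = 0.5197
Terminal stock prices: S_uuu = 319.8, S_uud = 177.7, S_udd = 98.72, S_ddd = 54.84
Terminal payoffs (K − S): max(-219.8, 0) = 0, max(-77.69, 0) = 0, max(1.281, 0) = 1.281, max(45.16, 0) = 45.16
Node uu (S = 236.9): V_uu = e^(−0.06)·[0.5197·0.0000 + 0.4803·0.0000] = 0.0000
Node ud (S = 131.6): V_ud = e^(−0.06)·[0.5197·0.0000 + 0.4803·1.2812] = 0.5795
Node dd (S = 73.12): V_dd = e^(−0.06)·[0.5197·1.2812 + 0.4803·45.1562] = 21.0515
Node u (S = 175.5): V_u = e^(−0.06)·[0.5197·0.0000 + 0.4803·0.5795] = 0.2621
Node d (S = 97.5): V_d = e^(−0.06)·[0.5197·0.5795 + 0.4803·21.0515] = 9.8053
Node 0 (S = 130): V_0 = e^(−0.06)·[0.5197·0.2621 + 0.4803·9.8053] = 4.5633

£4.56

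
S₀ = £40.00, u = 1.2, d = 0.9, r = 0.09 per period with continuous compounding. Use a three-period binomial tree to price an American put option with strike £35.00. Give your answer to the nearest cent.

£0.27

Risk-neutral probability p = (e^0.09 − 0.9)/(1.2 − 0.9) = 0.1942/0.3000 = 0.6472
Terminal stock prices: S_uuu = 69.12, S_uud = 51.84, S_udd = 38.88, S_ddd = 29.16
Terminal payoffs (K − S): max(-34.12, 0) = 0, max(-16.84, 0) = 0, max(-3.88, 0) = 0, max(5.84, 0) = 5.84
Node uu (S = 57.6): continuation = e^(−0.09)·[0.6472·0.0000 + 0.3528·0.0000] = 0.0000; exercise value = 0.0000 ≤ continuation, so V_uu = 0.0000
Node ud (S = 43.2): continuation = e^(−0.09)·[0.6472·0.0000 + 0.3528·0.0000] = 0.0000; exercise value = 0.0000 ≤ continuation, so V_ud = 0.0000
Node dd (S = 32.4): continuation = e^(−0.09)·[0.6472·0.0000 + 0.3528·5.8400] = 1.8828; exercise value = 2.6000 > continuation, so V_dd = 2.6000 (exercise)
Node u (S = 48): continuation = e^(−0.09)·[0.6472·0.0000 + 0.3528·0.0000] = 0.0000; exercise value = 0.0000 ≤ continuation, so V_u = 0.0000
Node d (S = 36): continuation = e^(−0.09)·[0.6472·0.0000 + 0.3528·2.6000] = 0.8382; exercise value = 0.0000 ≤ continuation, so V_d = 0.8382
Node 0 (S = 40): continuation = e^(−0.09)·[0.6472·0.0000 + 0.3528·0.8382] = 0.2702; exercise value = 0.0000 ≤ continuation, so V_0 = 0.2702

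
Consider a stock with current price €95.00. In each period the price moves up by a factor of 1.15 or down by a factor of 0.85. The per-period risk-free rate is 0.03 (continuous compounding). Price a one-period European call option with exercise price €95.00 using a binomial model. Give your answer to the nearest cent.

€8.32

Risk-neutral probability p = (e^0.03 − 0.85)/(1.15 − 0.85) = 0.1805/0.3000 = 0.6015
Terminal stock prices: S_u = 109.2, S_d = 80.75
Terminal payoffs (S − K): max(14.25, 0) = 14.25, max(-14.25, 0) = 0
Node 0 (S = 95): V_0 = e^(−0.03)·[0.6015·14.2500 + 0.3985·0.0000] = 8.3183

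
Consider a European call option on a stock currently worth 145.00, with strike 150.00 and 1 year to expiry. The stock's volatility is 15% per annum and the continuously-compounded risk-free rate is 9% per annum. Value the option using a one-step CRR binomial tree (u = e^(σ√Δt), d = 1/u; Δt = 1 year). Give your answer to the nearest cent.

CRR parameters: u = e^(σ√Δt) = e^(0.15·√1) = 1.1618, d = 1/u = 0.8607
Per-period rate: rΔt = 0.09·1 = 0.09, so R = e^0.09 = 1.0942
Risk-neutral probability p = (e^0.09 − 0.8607)/(1.1618 − 0.8607) = 0.2335/0.3011 = 0.7753
Terminal stock prices: S_u = 168.5, S_d = 124.8
Terminal payoffs (S − K): max(18.47, 0) = 18.47, max(-25.2, 0) = 0
Node 0 (S = 145): V_0 = e^(−0.09)·[0.7753·18.4660 + 0.2247·0.0000] = 13.0846

13.08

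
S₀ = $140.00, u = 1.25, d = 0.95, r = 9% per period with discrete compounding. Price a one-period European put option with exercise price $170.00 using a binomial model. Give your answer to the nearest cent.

$18.10

Risk-neutral probability p = (1 + 0.09 − 0.95)/(1.25 − 0.95) = 0.1400/0.3000 = 0.4667
Terminal stock prices: S_u = 175, S_d = 133
Terminal payoffs (K − S): max(-5, 0) = 0, max(37, 0) = 37
Node 0 (S = 140): V_0 = 1/1.09·[0.4667·0.0000 + 0.5333·37.0000] = 18.1040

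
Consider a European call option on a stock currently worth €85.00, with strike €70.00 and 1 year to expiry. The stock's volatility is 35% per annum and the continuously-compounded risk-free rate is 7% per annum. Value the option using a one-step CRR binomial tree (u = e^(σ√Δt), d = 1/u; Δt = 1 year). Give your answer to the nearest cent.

€24.30

CRR parameters: u = e^(σ√Δt) = e^(0.35·√1) = 1.4191, d = 1/u = 0.7047
Per-period rate: rΔt = 0.07·1 = 0.07, so R = e^0.07 = 1.0725
Risk-neutral probability p = (e^0.07 − 0.7047)/(1.4191 − 0.7047) = 0.3678/0.7144 = 0.5149
Terminal stock prices: S_u = 120.6, S_d = 59.9
Terminal payoffs (S − K): max(50.62, 0) = 50.62, max(-10.1, 0) = 0
Node 0 (S = 85): V_0 = e^(−0.07)·[0.5149·50.6207 + 0.4851·0.0000] = 24.3016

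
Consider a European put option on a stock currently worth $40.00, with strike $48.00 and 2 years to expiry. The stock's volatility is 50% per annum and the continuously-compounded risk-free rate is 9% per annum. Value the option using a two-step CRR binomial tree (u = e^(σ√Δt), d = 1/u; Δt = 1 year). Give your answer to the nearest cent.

CRR parameters: u = e^(σ√Δt) = e^(0.5·√1) = 1.6487, d = 1/u = 0.6065
Per-period rate: rΔt = 0.09·1 = 0.09, so R = e^0.09 = 1.0942
Risk-neutral probability p = (e^0.09 − 0.6065)/(1.6487 − 0.6065) = 0.4876/1.0422 = 0.4679
Terminal stock prices: S_uu = 108.7, S_ud = 40, S_dd = 14.72
Terminal payoffs (K − S): max(-60.73, 0) = 0, max(8, 0) = 8, max(33.28, 0) = 33.28
Node u (S = 65.95): V_u = e^(−0.09)·[0.4679·0.0000 + 0.5321·8.0000] = 3.8904
Node d (S = 24.26): V_d = e^(−0.09)·[0.4679·8.0000 + 0.5321·33.2848] = 19.6075
Node 0 (S = 40): V_0 = e^(−0.09)·[0.4679·3.8904 + 0.5321·19.6075] = 11.1988

$11.20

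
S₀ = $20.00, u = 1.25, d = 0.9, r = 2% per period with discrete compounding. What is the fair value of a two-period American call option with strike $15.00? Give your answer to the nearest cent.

Risk-neutral probability p = (1 + 0.02 − 0.9)/(1.25 − 0.9) = 0.1200/0.3500 = 0.3429
Terminal stock prices: S_uu = 31.25, S_ud = 22.5, S_dd = 16.2
Terminal payoffs (S − K): max(16.25, 0) = 16.25, max(7.5, 0) = 7.5, max(1.2, 0) = 1.2
Node u (S = 25): continuation = 1/1.02·[0.3429·16.2500 + 0.6571·7.5000] = 10.2941; exercise value = 10.0000 ≤ continuation, so V_u = 10.2941
Node d (S = 18): continuation = 1/1.02·[0.3429·7.5000 + 0.6571·1.2000] = 3.2941; exercise value = 3.0000 ≤ continuation, so V_d = 3.2941
Node 0 (S = 20): continuation = 1/1.02·[0.3429·10.2941 + 0.6571·3.2941] = 5.5825; exercise value = 5.0000 ≤ continuation, so V_0 = 5.5825

$5.58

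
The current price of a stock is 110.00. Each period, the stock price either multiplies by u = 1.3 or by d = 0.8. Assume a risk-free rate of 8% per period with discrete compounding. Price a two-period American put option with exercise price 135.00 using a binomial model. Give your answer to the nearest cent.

Risk-neutral probability p = (1 + 0.08 − 0.8)/(1.3 − 0.8) = 0.2800/0.5000 = 0.5600
Terminal stock prices: S_uu = 185.9, S_ud = 114.4, S_dd = 70.4
Terminal payoffs (K − S): max(-50.9, 0) = 0, max(20.6, 0) = 20.6, max(64.6, 0) = 64.6
Node u (S = 143): continuation = 1/1.08·[0.5600·0.0000 + 0.4400·20.6000] = 8.3926; exercise value = 0.0000 ≤ continuation, so V_u = 8.3926
Node d (S = 88): continuation = 1/1.08·[0.5600·20.6000 + 0.4400·64.6000] = 37.0000; exercise value = 47.0000 > continuation, so V_d = 47.0000 (exercise)
Node 0 (S = 110): continuation = 1/1.08·[0.5600·8.3926 + 0.4400·47.0000] = 23.4999; exercise value = 25.0000 > continuation, so V_0 = 25.0000 (exercise)

25.00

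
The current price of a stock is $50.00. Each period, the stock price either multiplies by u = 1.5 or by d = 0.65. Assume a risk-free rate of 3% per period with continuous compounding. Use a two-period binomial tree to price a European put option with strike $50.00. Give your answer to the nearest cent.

$8.88

Risk-neutral probability p = (e^0.03 − 0.65)/(1.5 − 0.65) = 0.3805/0.8500 = 0.4476
Terminal stock prices: S_uu = 112.5, S_ud = 48.75, S_dd = 21.13
Terminal payoffs (K − S): max(-62.5, 0) = 0, max(1.25, 0) = 1.25, max(28.87, 0) = 28.87
Node u (S = 75): V_u = e^(−0.03)·[0.4476·0.0000 + 0.5524·1.2500] = 0.6701
Node d (S = 32.5): V_d = e^(−0.03)·[0.4476·1.2500 + 0.5524·28.8750] = 16.0223
Node 0 (S = 50): V_0 = e^(−0.03)·[0.4476·0.6701 + 0.5524·16.0223] = 8.8803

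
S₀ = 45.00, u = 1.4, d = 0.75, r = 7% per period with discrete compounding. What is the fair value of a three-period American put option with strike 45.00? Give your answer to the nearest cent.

Risk-neutral probability p = (1 + 0.07 − 0.75)/(1.4 − 0.75) = 0.3200/0.6500 = 0.4923
Terminal stock prices: S_uuu = 123.5, S_uud = 66.15, S_udd = 35.44, S_ddd = 18.98
Terminal payoffs (K − S): max(-78.48, 0) = 0, max(-21.15, 0) = 0, max(9.563, 0) = 9.563, max(26.02, 0) = 26.02
Node uu (S = 88.2): continuation = 1/1.07·[0.4923·0.0000 + 0.5077·0.0000] = 0.0000; exercise value = 0.0000 ≤ continuation, so V_uu = 0.0000
Node ud (S = 47.25): continuation = 1/1.07·[0.4923·0.0000 + 0.5077·9.5625] = 4.5372; exercise value = 0.0000 ≤ continuation, so V_ud = 4.5372
Node dd (S = 25.31): continuation = 1/1.07·[0.4923·9.5625 + 0.5077·26.0156] = 16.7436; exercise value = 19.6875 > continuation, so V_dd = 19.6875 (exercise)
Node u (S = 63): continuation = 1/1.07·[0.4923·0.0000 + 0.5077·4.5372] = 2.1528; exercise value = 0.0000 ≤ continuation, so V_u = 2.1528
Node d (S = 33.75): continuation = 1/1.07·[0.4923·4.5372 + 0.5077·19.6875] = 11.4289; exercise value = 11.2500 ≤ continuation, so V_d = 11.4289
Node 0 (S = 45): continuation = 1/1.07·[0.4923·2.1528 + 0.5077·11.4289] = 6.4133; exercise value = 0.0000 ≤ continuation, so V_0 = 6.4133

6.41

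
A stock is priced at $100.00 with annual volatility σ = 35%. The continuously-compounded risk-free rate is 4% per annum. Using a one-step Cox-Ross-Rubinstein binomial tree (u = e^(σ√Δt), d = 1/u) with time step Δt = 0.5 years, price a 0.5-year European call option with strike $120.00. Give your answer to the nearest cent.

$3.79

CRR parameters: u = e^(σ√Δt) = e^(0.35·√0.5) = 1.2808, d = 1/u = 0.7808
Per-period rate: rΔt = 0.04·0.5 = 0.02, so R = e^0.02 = 1.0202
Risk-neutral probability p = (e^0.02 − 0.7808)/(1.2808 − 0.7808) = 0.2394/0.5000 = 0.4788
Terminal stock prices: S_u = 128.1, S_d = 78.08
Terminal payoffs (S − K): max(8.08, 0) = 8.08, max(-41.92, 0) = 0
Node 0 (S = 100): V_0 = e^(−0.02)·[0.4788·8.0803 + 0.5212·0.0000] = 3.7926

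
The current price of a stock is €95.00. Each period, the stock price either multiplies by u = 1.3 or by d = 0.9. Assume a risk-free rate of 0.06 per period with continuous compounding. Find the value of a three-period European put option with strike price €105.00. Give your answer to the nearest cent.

€8.09

Risk-neutral probability p = (e^0.06 − 0.9)/(1.3 − 0.9) = 0.1618/0.4000 = 0.4046
Terminal stock prices: S_uuu = 208.7, S_uud = 144.5, S_udd = 100, S_ddd = 69.26
Terminal payoffs (K − S): max(-103.7, 0) = 0, max(-39.5, 0) = 0, max(4.965, 0) = 4.965, max(35.74, 0) = 35.74
Node uu (S = 160.6): V_uu = e^(−0.06)·[0.4046·0.0000 + 0.5954·0.0000] = 0.0000
Node ud (S = 111.2): V_ud = e^(−0.06)·[0.4046·0.0000 + 0.5954·4.9650] = 2.7840
Node dd (S = 76.95): V_dd = e^(−0.06)·[0.4046·4.9650 + 0.5954·35.7450] = 21.9353
Node u (S = 123.5): V_u = e^(−0.06)·[0.4046·0.0000 + 0.5954·2.7840] = 1.5611
Node d (S = 85.5): V_d = e^(−0.06)·[0.4046·2.7840 + 0.5954·21.9353] = 13.3607
Node 0 (S = 95): V_0 = e^(−0.06)·[0.4046·1.5611 + 0.5954·13.3607] = 8.0866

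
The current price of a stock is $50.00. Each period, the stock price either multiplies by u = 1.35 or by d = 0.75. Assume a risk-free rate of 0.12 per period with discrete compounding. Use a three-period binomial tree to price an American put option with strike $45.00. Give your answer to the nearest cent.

$3.02

Risk-neutral probability p = (1 + 0.12 − 0.75)/(1.35 − 0.75) = 0.3700/0.6000 = 0.6167
Terminal stock prices: S_uuu = 123, S_uud = 68.34, S_udd = 37.97, S_ddd = 21.09
Terminal payoffs (K − S): max(-78.02, 0) = 0, max(-23.34, 0) = 0, max(7.031, 0) = 7.031, max(23.91, 0) = 23.91
Node uu (S = 91.13): continuation = 1/1.12·[0.6167·0.0000 + 0.3833·0.0000] = 0.0000; exercise value = 0.0000 ≤ continuation, so V_uu = 0.0000
Node ud (S = 50.62): continuation = 1/1.12·[0.6167·0.0000 + 0.3833·7.0312] = 2.4065; exercise value = 0.0000 ≤ continuation, so V_ud = 2.4065
Node dd (S = 28.12): continuation = 1/1.12·[0.6167·7.0312 + 0.3833·23.9062] = 12.0536; exercise value = 16.8750 > continuation, so V_dd = 16.8750 (exercise)
Node u (S = 67.5): continuation = 1/1.12·[0.6167·0.0000 + 0.3833·2.4065] = 0.8237; exercise value = 0.0000 ≤ continuation, so V_u = 0.8237
Node d (S = 37.5): continuation = 1/1.12·[0.6167·2.4065 + 0.3833·16.8750] = 7.1007; exercise value = 7.5000 > continuation, so V_d = 7.5000 (exercise)
Node 0 (S = 50): continuation = 1/1.12·[0.6167·0.8237 + 0.3833·7.5000] = 3.0205; exercise value = 0.0000 ≤ continuation, so V_0 = 3.0205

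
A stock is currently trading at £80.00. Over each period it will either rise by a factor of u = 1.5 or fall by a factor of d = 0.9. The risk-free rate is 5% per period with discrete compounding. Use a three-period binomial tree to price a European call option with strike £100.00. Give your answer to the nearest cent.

Risk-neutral probability p = (1 + 0.05 − 0.9)/(1.5 − 0.9) = 0.1500/0.6000 = 0.2500
Terminal stock prices: S_uuu = 270, S_uud = 162, S_udd = 97.2, S_ddd = 58.32
Terminal payoffs (S − K): max(170, 0) = 170, max(62, 0) = 62, max(-2.8, 0) = 0, max(-41.68, 0) = 0
Node uu (S = 180): V_uu = 1/1.05·[0.2500·170.0000 + 0.7500·62.0000] = 84.7619
Node ud (S = 108): V_ud = 1/1.05·[0.2500·62.0000 + 0.7500·0.0000] = 14.7619
Node dd (S = 64.8): V_dd = 1/1.05·[0.2500·0.0000 + 0.7500·0.0000] = 0.0000
Node u (S = 120): V_u = 1/1.05·[0.2500·84.7619 + 0.7500·14.7619] = 30.7256
Node d (S = 72): V_d = 1/1.05·[0.2500·14.7619 + 0.7500·0.0000] = 3.5147
Node 0 (S = 80): V_0 = 1/1.05·[0.2500·30.7256 + 0.7500·3.5147] = 9.8262

£9.83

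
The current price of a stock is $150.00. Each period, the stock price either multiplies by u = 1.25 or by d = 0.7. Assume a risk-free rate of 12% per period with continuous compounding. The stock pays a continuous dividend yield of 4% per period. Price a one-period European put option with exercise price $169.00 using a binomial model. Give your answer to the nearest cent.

$17.21

Per-period risk-free factor R = e^0.12 = 1.1275; dividend-adjusted growth = e^(0.12−0.04) = 1.0833.
Risk-neutral probability p = (1.0833 − 0.7)/(1.25 − 0.7) = 0.3833/0.5500 = 0.6969
Terminal stock prices: S_u = 187.5, S_d = 105
Terminal payoffs (K − S): max(-18.5, 0) = 0, max(64, 0) = 64
Node 0 (S = 150): V_0 = e^(−0.12)·[0.6969·0.0000 + 0.3031·64.0000] = 17.2057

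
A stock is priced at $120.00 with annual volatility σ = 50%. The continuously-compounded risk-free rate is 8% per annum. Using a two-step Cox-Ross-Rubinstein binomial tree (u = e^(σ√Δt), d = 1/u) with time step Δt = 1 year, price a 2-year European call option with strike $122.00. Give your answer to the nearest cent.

$36.41

CRR parameters: u = e^(σ√Δt) = e^(0.5·√1) = 1.6487, d = 1/u = 0.6065
Per-period rate: rΔt = 0.08·1 = 0.08, so R = e^0.08 = 1.0833
Risk-neutral probability p = (e^0.08 − 0.6065)/(1.6487 − 0.6065) = 0.4768/1.0422 = 0.4575
Terminal stock prices: S_uu = 326.2, S_ud = 120, S_dd = 44.15
Terminal payoffs (S − K): max(204.2, 0) = 204.2, max(-2, 0) = 0, max(-77.85, 0) = 0
Node u (S = 197.8): V_u = e^(−0.08)·[0.4575·204.1938 + 0.5425·0.0000] = 86.2280
Node d (S = 72.78): V_d = e^(−0.08)·[0.4575·0.0000 + 0.5425·0.0000] = 0.0000
Node 0 (S = 120): V_0 = e^(−0.08)·[0.4575·86.2280 + 0.5425·0.0000] = 36.4128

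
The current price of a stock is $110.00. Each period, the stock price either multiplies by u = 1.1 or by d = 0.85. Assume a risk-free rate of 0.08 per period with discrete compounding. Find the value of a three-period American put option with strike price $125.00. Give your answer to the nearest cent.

$15.00

Risk-neutral probability p = (1 + 0.08 − 0.85)/(1.1 − 0.85) = 0.2300/0.2500 = 0.9200
Terminal stock prices: S_uuu = 146.4, S_uud = 113.1, S_udd = 87.42, S_ddd = 67.55
Terminal payoffs (K − S): max(-21.41, 0) = 0, max(11.86, 0) = 11.86, max(37.58, 0) = 37.58, max(57.45, 0) = 57.45
Node uu (S = 133.1): continuation = 1/1.08·[0.9200·0.0000 + 0.0800·11.8650] = 0.8789; exercise value = 0.0000 ≤ continuation, so V_uu = 0.8789
Node ud (S = 102.9): continuation = 1/1.08·[0.9200·11.8650 + 0.0800·37.5775] = 12.8907; exercise value = 22.1500 > continuation, so V_ud = 22.1500 (exercise)
Node dd (S = 79.47): continuation = 1/1.08·[0.9200·37.5775 + 0.0800·57.4463] = 36.2657; exercise value = 45.5250 > continuation, so V_dd = 45.5250 (exercise)
Node u (S = 121): continuation = 1/1.08·[0.9200·0.8789 + 0.0800·22.1500] = 2.3894; exercise value = 4.0000 > continuation, so V_u = 4.0000 (exercise)
Node d (S = 93.5): continuation = 1/1.08·[0.9200·22.1500 + 0.0800·45.5250] = 22.2407; exercise value = 31.5000 > continuation, so V_d = 31.5000 (exercise)
Node 0 (S = 110): continuation = 1/1.08·[0.9200·4.0000 + 0.0800·31.5000] = 5.7407; exercise value = 15.0000 > continuation, so V_0 = 15.0000 (exercise)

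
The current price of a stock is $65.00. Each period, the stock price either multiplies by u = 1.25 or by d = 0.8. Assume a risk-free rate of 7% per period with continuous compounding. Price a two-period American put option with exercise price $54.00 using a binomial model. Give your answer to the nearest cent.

$1.68

Risk-neutral probability p = (e^0.07 − 0.8)/(1.25 − 0.8) = 0.2725/0.4500 = 0.6056
Terminal stock prices: S_uu = 101.6, S_ud = 65, S_dd = 41.6
Terminal payoffs (K − S): max(-47.56, 0) = 0, max(-11, 0) = 0, max(12.4, 0) = 12.4
Node u (S = 81.25): continuation = e^(−0.07)·[0.6056·0.0000 + 0.3944·0.0000] = 0.0000; exercise value = 0.0000 ≤ continuation, so V_u = 0.0000
Node d (S = 52): continuation = e^(−0.07)·[0.6056·0.0000 + 0.3944·12.4000] = 4.5602; exercise value = 2.0000 ≤ continuation, so V_d = 4.5602
Node 0 (S = 65): continuation = e^(−0.07)·[0.6056·0.0000 + 0.3944·4.5602] = 1.6771; exercise value = 0.0000 ≤ continuation, so V_0 = 1.6771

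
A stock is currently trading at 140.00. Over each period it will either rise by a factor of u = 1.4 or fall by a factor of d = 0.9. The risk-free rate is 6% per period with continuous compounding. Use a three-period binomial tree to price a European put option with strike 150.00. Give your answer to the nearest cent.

Risk-neutral probability p = (e^0.06 − 0.9)/(1.4 − 0.9) = 0.1618/0.5000 = 0.3237
Terminal stock prices: S_uuu = 384.2, S_uud = 247, S_udd = 158.8, S_ddd = 102.1
Terminal payoffs (K − S): max(-234.2, 0) = 0, max(-96.96, 0) = 0, max(-8.76, 0) = 0, max(47.94, 0) = 47.94
Node uu (S = 274.4): V_uu = e^(−0.06)·[0.3237·0.0000 + 0.6763·0.0000] = 0.0000
Node ud (S = 176.4): V_ud = e^(−0.06)·[0.3237·0.0000 + 0.6763·0.0000] = 0.0000
Node dd (S = 113.4): V_dd = e^(−0.06)·[0.3237·0.0000 + 0.6763·47.9400] = 30.5349
Node u (S = 196): V_u = e^(−0.06)·[0.3237·0.0000 + 0.6763·0.0000] = 0.0000
Node d (S = 126): V_d = e^(−0.06)·[0.3237·0.0000 + 0.6763·30.5349] = 19.4489
Node 0 (S = 140): V_0 = e^(−0.06)·[0.3237·0.0000 + 0.6763·19.4489] = 12.3878

12.39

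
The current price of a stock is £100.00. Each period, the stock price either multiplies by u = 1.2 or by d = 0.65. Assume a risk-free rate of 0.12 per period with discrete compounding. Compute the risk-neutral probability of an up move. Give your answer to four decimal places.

Risk-neutral probability p = (1 + 0.12 − 0.65)/(1.2 − 0.65) = 0.4700/0.5500 = 0.8545

p = 0.8545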